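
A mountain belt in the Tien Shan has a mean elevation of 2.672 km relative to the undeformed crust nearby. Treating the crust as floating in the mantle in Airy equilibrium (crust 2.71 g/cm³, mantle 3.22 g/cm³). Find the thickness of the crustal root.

14.2 km

In Airy isostatic equilibrium: the weight of the topography is balanced by the buoyancy of the root, ρ_c h = (ρ_m − ρ_c) r.
r = h · ρ_c / (ρ_m − ρ_c) = 2.672 km × 2.71 / (3.22 − 2.71) = 14.2 km.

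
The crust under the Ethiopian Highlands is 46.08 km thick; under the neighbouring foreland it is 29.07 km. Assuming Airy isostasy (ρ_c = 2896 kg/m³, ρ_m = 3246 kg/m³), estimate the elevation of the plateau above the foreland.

1.83 km

Excess crust Δ = 46.08 km − 29.07 km = 17.01 km, split between elevation h and root r with h + r = Δ.
Airy balance ρ_c h = (ρ_m − ρ_c) r gives r = h ρ_c/(ρ_m − ρ_c), so h (1 + ρ_c/(ρ_m − ρ_c)) = Δ, i.e. h = Δ (ρ_m − ρ_c)/ρ_m.
h = 17.01 km × 350/3246 = 1.83 km.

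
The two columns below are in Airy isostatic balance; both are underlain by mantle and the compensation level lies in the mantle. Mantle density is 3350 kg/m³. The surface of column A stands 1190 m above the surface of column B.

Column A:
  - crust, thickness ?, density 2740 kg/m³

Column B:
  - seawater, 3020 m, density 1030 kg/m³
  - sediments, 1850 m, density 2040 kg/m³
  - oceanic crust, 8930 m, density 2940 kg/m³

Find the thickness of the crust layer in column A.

28000 m

Take the compensation level at the base of the deeper column (depth z_c below the surface of column A) and equate Σ ρ_i t_i down to z_c; mantle fills any gap and the z_c terms cancel.
Column A: x×2740 + (z_c − 0 − x)×3350
Column B: 1190×0 + 3020×1030 + 1850×2040 + 8930×2940 + (z_c − 1190 − 13800)×3350
The z_c×3350 term appears on both sides and cancels. Collect the known terms of each column as K = Σ(ρt)_known − 3350 × (depth of known layers): K_A = 0 − 3350×0 = 0; K_B = 33138800 − 3350×(1190 + 13800) = −17077700.
Balance: K_A − x×(3350 − 2740) = K_B, so x = (K_A − K_B)/(3350 − 2740) = 17077700/610 = 28000 m.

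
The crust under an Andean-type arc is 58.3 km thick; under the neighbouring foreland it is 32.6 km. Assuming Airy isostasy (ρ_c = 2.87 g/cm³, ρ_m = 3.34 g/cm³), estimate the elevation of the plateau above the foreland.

Excess crust Δ = 58.3 km − 32.6 km = 25.7 km, split between elevation h and root r with h + r = Δ.
Airy balance ρ_c h = (ρ_m − ρ_c) r gives r = h ρ_c/(ρ_m − ρ_c), so h (1 + ρ_c/(ρ_m − ρ_c)) = Δ, i.e. h = Δ (ρ_m − ρ_c)/ρ_m.
h = 25.7 km × 0.47/3.34 = 3.62 km.

3.62 km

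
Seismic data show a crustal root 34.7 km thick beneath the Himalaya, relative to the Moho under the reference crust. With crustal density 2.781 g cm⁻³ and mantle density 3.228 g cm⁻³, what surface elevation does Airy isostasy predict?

5.58 km

By Archimedes' principle applied to the lithosphere: ρ_c h = (ρ_m − ρ_c) r.
h = r (ρ_m − ρ_c) / ρ_c = 34.7 km × (3.228 − 2.781) / 2.781 = 5.58 km.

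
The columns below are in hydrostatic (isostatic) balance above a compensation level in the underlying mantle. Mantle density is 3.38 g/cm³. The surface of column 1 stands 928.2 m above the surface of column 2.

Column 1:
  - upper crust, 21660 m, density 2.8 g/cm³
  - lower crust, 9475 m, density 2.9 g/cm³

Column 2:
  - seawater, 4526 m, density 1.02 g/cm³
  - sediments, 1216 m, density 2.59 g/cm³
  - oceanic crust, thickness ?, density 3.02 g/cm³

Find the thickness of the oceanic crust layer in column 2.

6480 m

Take the compensation level at the base of the deeper column (depth z_c below the surface of column 1) and equate Σ ρ_i t_i down to z_c; mantle fills any gap and the z_c terms cancel.
Column 1: 21660×2.8 + 9475×2.9 + (z_c − 31135)×3.38
Column 2: 928.2×0 + 4526×1.02 + 1216×2.59 + x×3.02 + (z_c − 928.2 − 5742 − x)×3.38
The z_c×3.38 term appears on both sides and cancels. Collect the known terms of each column as K = Σ(ρt)_known − 3.38 × (depth of known layers): K_1 = 88125.5 − 3.38×31135 = −17110.8; K_2 = 7765.96 − 3.38×(928.2 + 5742) = −14779.316.
Balance: K_1 = K_2 − x×(3.38 − 3.02), so x = (K_2 − K_1)/(3.38 − 3.02) = 2331.48/0.36 = 6480 m.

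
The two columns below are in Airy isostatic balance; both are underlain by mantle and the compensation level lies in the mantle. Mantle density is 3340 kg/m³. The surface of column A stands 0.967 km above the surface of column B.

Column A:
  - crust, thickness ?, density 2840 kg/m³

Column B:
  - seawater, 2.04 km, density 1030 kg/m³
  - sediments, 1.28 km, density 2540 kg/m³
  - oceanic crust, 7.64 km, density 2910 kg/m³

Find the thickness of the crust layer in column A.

24.5 km

Take the compensation level at the base of the deeper column (depth z_c below the surface of column A) and equate Σ ρ_i t_i down to z_c; mantle fills any gap and the z_c terms cancel.
Column A: x×2840 + (z_c − 0 − x)×3340
Column B: 0.967×0 + 2.04×1030 + 1.28×2540 + 7.64×2910 + (z_c − 0.967 − 10.96)×3340
The z_c×3340 term appears on both sides and cancels. Collect the known terms of each column as K = Σ(ρt)_known − 3340 × (depth of known layers): K_A = 0 − 3340×0 = 0; K_B = 27584.8 − 3340×(0.967 + 10.96) = −12251.38.
Balance: K_A − x×(3340 − 2840) = K_B, so x = (K_A − K_B)/(3340 − 2840) = 12251.4/500 = 24.5 km.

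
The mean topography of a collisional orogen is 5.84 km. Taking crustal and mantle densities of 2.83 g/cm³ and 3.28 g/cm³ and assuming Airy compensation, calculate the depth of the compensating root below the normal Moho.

Equating mass per unit area of the two columns: the weight of the topography is balanced by the buoyancy of the root, ρ_c h = (ρ_m − ρ_c) r.
r = h · ρ_c / (ρ_m − ρ_c) = 5.84 km × 2.83 / (3.28 − 2.83) = 36.7 km.

36.7 km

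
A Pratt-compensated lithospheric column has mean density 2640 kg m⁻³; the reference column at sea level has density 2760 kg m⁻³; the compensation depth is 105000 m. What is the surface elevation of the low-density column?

4770 m

ρ_ref D = ρ (D + h) → h = D (ρ_ref − ρ)/ρ.
h = 105000 m × (2760 − 2640)/2640 = 4770 m.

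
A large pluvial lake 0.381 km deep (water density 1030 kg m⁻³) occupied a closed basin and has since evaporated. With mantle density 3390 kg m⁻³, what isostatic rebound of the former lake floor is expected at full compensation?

0.116 km

u = d ρ_w/ρ_m = 0.381 km × 1030/3390 = 0.116 km.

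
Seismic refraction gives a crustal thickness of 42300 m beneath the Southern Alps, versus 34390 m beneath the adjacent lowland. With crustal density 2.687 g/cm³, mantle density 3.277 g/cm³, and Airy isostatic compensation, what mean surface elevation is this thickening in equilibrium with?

1420 m

Excess crust Δ = 42300 m − 34390 m = 7910 m, split between elevation h and root r with h + r = Δ.
Airy balance ρ_c h = (ρ_m − ρ_c) r gives r = h ρ_c/(ρ_m − ρ_c), so h (1 + ρ_c/(ρ_m − ρ_c)) = Δ, i.e. h = Δ (ρ_m − ρ_c)/ρ_m.
h = 7910 m × 0.59/3.277 = 1420 m.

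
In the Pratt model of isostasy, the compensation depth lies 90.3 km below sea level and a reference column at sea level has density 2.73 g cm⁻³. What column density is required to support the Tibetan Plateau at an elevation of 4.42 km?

Pratt balance: ρ_ref D = ρ (D + h).
ρ = ρ_ref D/(D + h) = 2.73 × 90.3 km/(90.3 km + 4.42 km) = 2.6 g cm⁻³.

2.6 g cm⁻³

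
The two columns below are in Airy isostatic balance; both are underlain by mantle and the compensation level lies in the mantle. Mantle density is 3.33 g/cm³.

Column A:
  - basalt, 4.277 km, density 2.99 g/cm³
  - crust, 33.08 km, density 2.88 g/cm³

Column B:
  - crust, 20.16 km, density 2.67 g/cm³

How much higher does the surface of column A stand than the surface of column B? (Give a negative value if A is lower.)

0.911 km

For any compensation level in the mantle, the mantle terms cancel and isostasy reduces to e = (Σt_A − Σt_B) − (Σ(ρt)_A − Σ(ρt)_B) / ρ_m.
Σt_A = 37.357 km; Σt_B = 20.16 km; Σ(ρt)_A = 108.05863; Σ(ρt)_B = 53.8272 (in km·g/cm³).
e = (37.357 − 20.16) − (108.05863 − 53.8272) / 3.33 = 0.911 km.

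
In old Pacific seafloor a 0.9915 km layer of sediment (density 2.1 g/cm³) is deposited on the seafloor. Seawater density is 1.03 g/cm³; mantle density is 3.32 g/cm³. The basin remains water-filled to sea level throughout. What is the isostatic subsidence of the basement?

Submarine loading: the sediment displaces seawater, and the subsidence is in turn flooded, so s (ρ_m − ρ_w) = t (ρ_sed − ρ_w).
s = 0.9915 km × (2.1 − 1.03) / (3.32 − 1.03) = 0.463 km.

0.463 km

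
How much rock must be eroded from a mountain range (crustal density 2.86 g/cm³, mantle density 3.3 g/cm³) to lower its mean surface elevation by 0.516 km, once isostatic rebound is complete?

3.87 km

Net drop Δ = e − u = e − e ρ_c/ρ_m = e (ρ_m − ρ_c)/ρ_m.
e = Δ ρ_m/(ρ_m − ρ_c) = 0.516 km × 3.3/0.44 = 3.87 km.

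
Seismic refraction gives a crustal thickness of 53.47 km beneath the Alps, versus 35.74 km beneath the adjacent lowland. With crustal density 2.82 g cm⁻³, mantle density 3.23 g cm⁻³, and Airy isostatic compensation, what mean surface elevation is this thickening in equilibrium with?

2.25 km

Excess crust Δ = 53.47 km − 35.74 km = 17.73 km, split between elevation h and root r with h + r = Δ.
Airy balance ρ_c h = (ρ_m − ρ_c) r gives r = h ρ_c/(ρ_m − ρ_c), so h (1 + ρ_c/(ρ_m − ρ_c)) = Δ, i.e. h = Δ (ρ_m − ρ_c)/ρ_m.
h = 17.73 km × 0.41/3.23 = 2.25 km.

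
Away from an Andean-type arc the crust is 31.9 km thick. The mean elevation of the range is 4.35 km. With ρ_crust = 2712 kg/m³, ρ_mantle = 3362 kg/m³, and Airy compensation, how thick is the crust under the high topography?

54.4 km

Root depth r = h ρ_c / (ρ_m − ρ_c) = 4.35 km × 2712 / 650 = 18.15 km.
Total thickness = T + h + r = 31.9 km + 4.35 km + 18.15 km = 54.4 km.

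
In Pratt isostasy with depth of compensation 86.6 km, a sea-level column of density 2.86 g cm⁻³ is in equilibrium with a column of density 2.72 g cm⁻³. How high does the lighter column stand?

ρ_ref D = ρ (D + h) → h = D (ρ_ref − ρ)/ρ.
h = 86.6 km × (2.86 − 2.72)/2.72 = 4.46 km.

4.46 km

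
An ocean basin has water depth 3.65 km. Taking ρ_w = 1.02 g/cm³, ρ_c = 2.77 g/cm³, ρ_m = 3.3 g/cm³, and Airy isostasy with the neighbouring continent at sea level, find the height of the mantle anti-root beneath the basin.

12.1 km

Balancing pressure at the compensation depth: replacing crust with seawater at the top is compensated by replacing crust with mantle at the base: d (ρ_c − ρ_w) = a (ρ_m − ρ_c).
a = d (ρ_c − ρ_w)/(ρ_m − ρ_c) = 3.65 km × 1.75/0.53 = 12.1 km.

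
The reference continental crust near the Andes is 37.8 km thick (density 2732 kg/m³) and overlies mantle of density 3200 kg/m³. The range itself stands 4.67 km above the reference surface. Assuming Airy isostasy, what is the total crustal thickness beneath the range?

69.7 km

Root depth r = h ρ_c / (ρ_m − ρ_c) = 4.67 km × 2732 / 468 = 27.26 km.
Total thickness = T + h + r = 37.8 km + 4.67 km + 27.26 km = 69.7 km.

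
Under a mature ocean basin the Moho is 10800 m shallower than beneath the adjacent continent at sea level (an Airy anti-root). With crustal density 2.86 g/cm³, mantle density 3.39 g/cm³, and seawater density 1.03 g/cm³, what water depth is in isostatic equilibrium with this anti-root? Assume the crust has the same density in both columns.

Replacing a thickness d of crust by seawater at the top must be balanced by replacing crust with mantle at the base: d (ρ_c − ρ_w) = a (ρ_m − ρ_c).
d = a (ρ_m − ρ_c)/(ρ_c − ρ_w) = 10800 m × 0.53/1.83 = 3130 m.

3130 m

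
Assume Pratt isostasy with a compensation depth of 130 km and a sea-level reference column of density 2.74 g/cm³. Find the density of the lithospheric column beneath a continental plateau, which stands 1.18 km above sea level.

2.72 g/cm³

Pratt balance: ρ_ref D = ρ (D + h).
ρ = ρ_ref D/(D + h) = 2.74 × 130 km/(130 km + 1.18 km) = 2.72 g/cm³.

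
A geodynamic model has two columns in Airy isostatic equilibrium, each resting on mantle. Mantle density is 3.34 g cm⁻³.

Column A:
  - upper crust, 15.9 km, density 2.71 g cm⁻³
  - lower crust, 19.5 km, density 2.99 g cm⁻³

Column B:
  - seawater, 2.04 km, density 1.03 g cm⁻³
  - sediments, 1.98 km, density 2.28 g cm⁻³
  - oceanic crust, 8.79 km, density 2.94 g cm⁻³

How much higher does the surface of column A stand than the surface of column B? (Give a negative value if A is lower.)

For any compensation level in the mantle, the mantle terms cancel and isostasy reduces to e = (Σt_A − Σt_B) − (Σ(ρt)_A − Σ(ρt)_B) / ρ_m.
Σt_A = 35.4 km; Σt_B = 12.81 km; Σ(ρt)_A = 101.394; Σ(ρt)_B = 32.4582 (in km·g cm⁻³).
e = (35.4 − 12.81) − (101.394 − 32.4582) / 3.34 = 1.95 km.

1.95 km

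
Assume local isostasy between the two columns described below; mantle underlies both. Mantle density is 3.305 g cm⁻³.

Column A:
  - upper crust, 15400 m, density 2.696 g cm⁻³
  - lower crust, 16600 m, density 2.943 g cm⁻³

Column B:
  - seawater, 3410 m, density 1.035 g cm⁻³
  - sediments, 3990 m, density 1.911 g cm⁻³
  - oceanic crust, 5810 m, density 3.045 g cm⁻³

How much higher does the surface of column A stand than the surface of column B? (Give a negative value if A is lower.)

For any compensation level in the mantle, the mantle terms cancel and isostasy reduces to e = (Σt_A − Σt_B) − (Σ(ρt)_A − Σ(ρt)_B) / ρ_m.
Σt_A = 32000 m; Σt_B = 13210 m; Σ(ρt)_A = 90372.2; Σ(ρt)_B = 28845.69 (in m·g cm⁻³).
e = (32000 − 13210) − (90372.2 − 28845.69) / 3.305 = 174 m.

174 m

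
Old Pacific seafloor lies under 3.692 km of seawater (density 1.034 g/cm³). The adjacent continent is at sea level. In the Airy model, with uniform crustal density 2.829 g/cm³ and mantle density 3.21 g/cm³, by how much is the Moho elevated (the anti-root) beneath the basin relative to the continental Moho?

17.4 km

For local isostatic compensation: replacing crust with seawater at the top is compensated by replacing crust with mantle at the base: d (ρ_c − ρ_w) = a (ρ_m − ρ_c).
a = d (ρ_c − ρ_w)/(ρ_m − ρ_c) = 3.692 km × 1.795/0.381 = 17.4 km.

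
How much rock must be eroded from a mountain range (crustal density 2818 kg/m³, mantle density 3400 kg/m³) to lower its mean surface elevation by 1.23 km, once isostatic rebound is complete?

7.19 km

Net drop Δ = e − u = e − e ρ_c/ρ_m = e (ρ_m − ρ_c)/ρ_m.
e = Δ ρ_m/(ρ_m − ρ_c) = 1.23 km × 3400/582 = 7.19 km.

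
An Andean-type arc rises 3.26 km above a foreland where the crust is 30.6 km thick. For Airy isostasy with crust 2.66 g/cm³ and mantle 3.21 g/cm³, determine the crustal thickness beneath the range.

49.6 km

Root depth r = h ρ_c / (ρ_m − ρ_c) = 3.26 km × 2.66 / 0.55 = 15.77 km.
Total thickness = T + h + r = 30.6 km + 3.26 km + 15.77 km = 49.6 km.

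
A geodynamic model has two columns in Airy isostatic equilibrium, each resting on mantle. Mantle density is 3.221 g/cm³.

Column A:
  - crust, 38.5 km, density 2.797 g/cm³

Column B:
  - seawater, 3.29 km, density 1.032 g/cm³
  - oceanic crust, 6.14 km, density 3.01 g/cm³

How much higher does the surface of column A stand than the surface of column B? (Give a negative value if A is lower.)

For any compensation level in the mantle, the mantle terms cancel and isostasy reduces to e = (Σt_A − Σt_B) − (Σ(ρt)_A − Σ(ρt)_B) / ρ_m.
Σt_A = 38.5 km; Σt_B = 9.43 km; Σ(ρt)_A = 107.6845; Σ(ρt)_B = 21.87668 (in km·g/cm³).
e = (38.5 − 9.43) − (107.6845 − 21.87668) / 3.221 = 2.43 km.

2.43 km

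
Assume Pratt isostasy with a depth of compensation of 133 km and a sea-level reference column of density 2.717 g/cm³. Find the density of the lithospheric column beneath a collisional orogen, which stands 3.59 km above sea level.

Pratt balance: ρ_ref D = ρ (D + h).
ρ = ρ_ref D/(D + h) = 2.717 × 133 km/(133 km + 3.59 km) = 2.65 g/cm³.

2.65 g/cm³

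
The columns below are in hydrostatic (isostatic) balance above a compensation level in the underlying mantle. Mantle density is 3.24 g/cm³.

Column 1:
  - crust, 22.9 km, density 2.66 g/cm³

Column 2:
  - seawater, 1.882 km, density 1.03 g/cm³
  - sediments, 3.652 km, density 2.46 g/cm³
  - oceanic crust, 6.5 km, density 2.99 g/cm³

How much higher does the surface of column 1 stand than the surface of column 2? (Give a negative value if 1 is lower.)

For any compensation level in the mantle, the mantle terms cancel and isostasy reduces to e = (Σt_1 − Σt_2) − (Σ(ρt)_1 − Σ(ρt)_2) / ρ_m.
Σt_1 = 22.9 km; Σt_2 = 12.034 km; Σ(ρt)_1 = 60.914; Σ(ρt)_2 = 30.35738 (in km·g/cm³).
e = (22.9 − 12.034) − (60.914 − 30.35738) / 3.24 = 1.43 km.

1.43 km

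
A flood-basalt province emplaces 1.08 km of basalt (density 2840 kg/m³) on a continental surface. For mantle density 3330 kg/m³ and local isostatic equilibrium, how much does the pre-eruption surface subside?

0.921 km

Subaerial loading: s = t ρ_load / ρ_m.
s = 1.08 km × 2840/3330 = 0.921 km.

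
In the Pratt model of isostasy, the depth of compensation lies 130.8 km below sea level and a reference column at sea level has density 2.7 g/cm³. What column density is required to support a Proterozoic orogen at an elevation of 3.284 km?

Pratt balance: ρ_ref D = ρ (D + h).
ρ = ρ_ref D/(D + h) = 2.7 × 130.8 km/(130.8 km + 3.284 km) = 2.63 g/cm³.

2.63 g/cm³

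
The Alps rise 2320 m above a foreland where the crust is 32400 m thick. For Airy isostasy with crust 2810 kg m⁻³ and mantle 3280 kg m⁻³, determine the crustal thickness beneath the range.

48600 m

Root depth r = h ρ_c / (ρ_m − ρ_c) = 2320 m × 2810 / 470 = 13870 m.
Total thickness = T + h + r = 32400 m + 2320 m + 13870 m = 48600 m.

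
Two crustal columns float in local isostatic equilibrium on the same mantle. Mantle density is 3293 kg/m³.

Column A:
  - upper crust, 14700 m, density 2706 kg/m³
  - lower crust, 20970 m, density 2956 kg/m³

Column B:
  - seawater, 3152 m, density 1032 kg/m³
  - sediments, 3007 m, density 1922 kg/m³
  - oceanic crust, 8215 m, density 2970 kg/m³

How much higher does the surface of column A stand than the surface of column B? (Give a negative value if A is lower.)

545 m

For any compensation level in the mantle, the mantle terms cancel and isostasy reduces to e = (Σt_A − Σt_B) − (Σ(ρt)_A − Σ(ρt)_B) / ρ_m.
Σt_A = 35670 m; Σt_B = 14374 m; Σ(ρt)_A = 101765520; Σ(ρt)_B = 33430868 (in m·kg/m³).
e = (35670 − 14374) − (101765520 − 33430868) / 3293 = 545 m.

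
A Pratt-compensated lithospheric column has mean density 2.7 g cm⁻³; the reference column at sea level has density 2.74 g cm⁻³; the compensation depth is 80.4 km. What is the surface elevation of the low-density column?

ρ_ref D = ρ (D + h) → h = D (ρ_ref − ρ)/ρ.
h = 80.4 km × (2.74 − 2.7)/2.7 = 1.19 km.

1.19 km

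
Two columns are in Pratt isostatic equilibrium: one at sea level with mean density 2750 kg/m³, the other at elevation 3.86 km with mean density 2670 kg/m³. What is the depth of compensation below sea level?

ρ_ref D = ρ (D + h) → D (ρ_ref − ρ) = ρ h.
D = ρ h/(ρ_ref − ρ) = 2670 × 3.86 km/(2750 − 2670) = 129 km.

129 km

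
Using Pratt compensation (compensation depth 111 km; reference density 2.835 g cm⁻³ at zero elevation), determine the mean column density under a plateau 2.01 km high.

Pratt balance: ρ_ref D = ρ (D + h).
ρ = ρ_ref D/(D + h) = 2.835 × 111 km/(111 km + 2.01 km) = 2.78 g cm⁻³.

2.78 g cm⁻³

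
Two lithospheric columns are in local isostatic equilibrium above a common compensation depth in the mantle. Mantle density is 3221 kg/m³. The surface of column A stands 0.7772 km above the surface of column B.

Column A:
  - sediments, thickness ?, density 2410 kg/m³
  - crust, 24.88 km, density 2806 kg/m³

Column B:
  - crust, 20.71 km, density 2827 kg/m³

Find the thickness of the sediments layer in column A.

Take the compensation level at the base of the deeper column (depth z_c below the surface of column A) and equate Σ ρ_i t_i down to z_c; mantle fills any gap and the z_c terms cancel.
Column A: x×2410 + 24.88×2806 + (z_c − 24.88 − x)×3221
Column B: 0.7772×0 + 20.71×2827 + (z_c − 0.7772 − 20.71)×3221
The z_c×3221 term appears on both sides and cancels. Collect the known terms of each column as K = Σ(ρt)_known − 3221 × (depth of known layers): K_A = 69813.28 − 3221×24.88 = −10325.2; K_B = 58547.17 − 3221×(0.7772 + 20.71) = −10663.1012.
Balance: K_A − x×(3221 − 2410) = K_B, so x = (K_A − K_B)/(3221 − 2410) = 337.901/811 = 0.417 km.

0.417 km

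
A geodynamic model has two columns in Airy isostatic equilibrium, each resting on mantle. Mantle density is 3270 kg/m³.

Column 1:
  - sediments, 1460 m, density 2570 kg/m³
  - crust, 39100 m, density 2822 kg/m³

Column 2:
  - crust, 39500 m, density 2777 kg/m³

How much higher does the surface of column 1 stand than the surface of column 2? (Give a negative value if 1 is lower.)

−286 m

For any compensation level in the mantle, the mantle terms cancel and isostasy reduces to e = (Σt_1 − Σt_2) − (Σ(ρt)_1 − Σ(ρt)_2) / ρ_m.
Σt_1 = 40560 m; Σt_2 = 39500 m; Σ(ρt)_1 = 114092400; Σ(ρt)_2 = 109691500 (in m·kg/m³).
e = (40560 − 39500) − (114092400 − 109691500) / 3270 = −286 m.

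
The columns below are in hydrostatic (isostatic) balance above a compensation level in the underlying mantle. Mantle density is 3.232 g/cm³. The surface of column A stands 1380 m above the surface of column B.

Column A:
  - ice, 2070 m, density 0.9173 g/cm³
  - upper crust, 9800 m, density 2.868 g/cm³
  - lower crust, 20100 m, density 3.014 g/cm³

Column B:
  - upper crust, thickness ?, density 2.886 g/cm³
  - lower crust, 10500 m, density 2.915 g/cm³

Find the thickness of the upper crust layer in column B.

Take the compensation level at the base of the deeper column (depth z_c below the surface of column A) and equate Σ ρ_i t_i down to z_c; mantle fills any gap and the z_c terms cancel.
Column A: 2070×0.9173 + 9800×2.868 + 20100×3.014 + (z_c − 31970)×3.232
Column B: 1380×0 + x×2.886 + 10500×2.915 + (z_c − 1380 − 10500 − x)×3.232
The z_c×3.232 term appears on both sides and cancels. Collect the known terms of each column as K = Σ(ρt)_known − 3.232 × (depth of known layers): K_A = 90586.611 − 3.232×31970 = −12740.429; K_B = 30607.5 − 3.232×(1380 + 10500) = −7788.66.
Balance: K_A = K_B − x×(3.232 − 2.886), so x = (K_B − K_A)/(3.232 − 2.886) = 4951.77/0.346 = 14300 m.

14300 m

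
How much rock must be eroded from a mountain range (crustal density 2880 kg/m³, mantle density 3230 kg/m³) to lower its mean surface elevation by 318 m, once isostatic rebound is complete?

2930 m

Net drop Δ = e − u = e − e ρ_c/ρ_m = e (ρ_m − ρ_c)/ρ_m.
e = Δ ρ_m/(ρ_m − ρ_c) = 318 m × 3230/350 = 2930 m.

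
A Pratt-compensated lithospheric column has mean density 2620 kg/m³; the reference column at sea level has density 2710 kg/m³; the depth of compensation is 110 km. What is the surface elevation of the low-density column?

ρ_ref D = ρ (D + h) → h = D (ρ_ref − ρ)/ρ.
h = 110 km × (2710 − 2620)/2620 = 3.78 km.

3.78 km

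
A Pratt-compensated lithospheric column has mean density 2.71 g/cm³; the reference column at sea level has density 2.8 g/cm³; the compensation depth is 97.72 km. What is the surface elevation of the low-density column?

ρ_ref D = ρ (D + h) → h = D (ρ_ref − ρ)/ρ.
h = 97.72 km × (2.8 − 2.71)/2.71 = 3.25 km.

3.25 km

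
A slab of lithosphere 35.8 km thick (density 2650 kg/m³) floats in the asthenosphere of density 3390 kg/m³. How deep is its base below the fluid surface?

Draft d = t ρ_obj/ρ_fluid = 35.8 km × 2650/3390 = 28 km.

28 km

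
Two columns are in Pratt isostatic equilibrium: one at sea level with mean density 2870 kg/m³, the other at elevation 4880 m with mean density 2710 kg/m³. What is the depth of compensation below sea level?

ρ_ref D = ρ (D + h) → D (ρ_ref − ρ) = ρ h.
D = ρ h/(ρ_ref − ρ) = 2710 × 4880 m/(2870 − 2710) = 82700 m.

82700 m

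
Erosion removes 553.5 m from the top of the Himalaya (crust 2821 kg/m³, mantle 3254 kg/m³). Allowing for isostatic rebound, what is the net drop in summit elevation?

73.7 m

Rebound u = e ρ_c/ρ_m = 553.5 m × 2821/3254 = 479.8 m.
Net surface drop = e − u = 553.5 m − 479.8 m = e (ρ_m − ρ_c)/ρ_m = 73.7 m.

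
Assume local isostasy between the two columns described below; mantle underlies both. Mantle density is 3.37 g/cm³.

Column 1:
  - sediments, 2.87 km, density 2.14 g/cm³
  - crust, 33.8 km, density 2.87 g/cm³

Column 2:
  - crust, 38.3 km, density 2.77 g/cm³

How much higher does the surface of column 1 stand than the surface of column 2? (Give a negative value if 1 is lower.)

−0.757 km

For any compensation level in the mantle, the mantle terms cancel and isostasy reduces to e = (Σt_1 − Σt_2) − (Σ(ρt)_1 − Σ(ρt)_2) / ρ_m.
Σt_1 = 36.67 km; Σt_2 = 38.3 km; Σ(ρt)_1 = 103.1478; Σ(ρt)_2 = 106.091 (in km·g/cm³).
e = (36.67 − 38.3) − (103.1478 − 106.091) / 3.37 = −0.757 km.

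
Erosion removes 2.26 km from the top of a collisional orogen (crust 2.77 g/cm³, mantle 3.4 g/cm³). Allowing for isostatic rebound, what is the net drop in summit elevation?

0.419 km

Rebound u = e ρ_c/ρ_m = 2.26 km × 2.77/3.4 = 1.841 km.
Net surface drop = e − u = 2.26 km − 1.841 km = e (ρ_m − ρ_c)/ρ_m = 0.419 km.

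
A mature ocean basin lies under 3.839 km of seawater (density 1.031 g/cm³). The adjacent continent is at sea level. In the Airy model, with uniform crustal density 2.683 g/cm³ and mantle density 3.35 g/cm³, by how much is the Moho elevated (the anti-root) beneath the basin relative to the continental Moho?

By Archimedes' principle applied to the lithosphere: replacing crust with seawater at the top is compensated by replacing crust with mantle at the base: d (ρ_c − ρ_w) = a (ρ_m − ρ_c).
a = d (ρ_c − ρ_w)/(ρ_m − ρ_c) = 3.839 km × 1.652/0.667 = 9.51 km.

9.51 km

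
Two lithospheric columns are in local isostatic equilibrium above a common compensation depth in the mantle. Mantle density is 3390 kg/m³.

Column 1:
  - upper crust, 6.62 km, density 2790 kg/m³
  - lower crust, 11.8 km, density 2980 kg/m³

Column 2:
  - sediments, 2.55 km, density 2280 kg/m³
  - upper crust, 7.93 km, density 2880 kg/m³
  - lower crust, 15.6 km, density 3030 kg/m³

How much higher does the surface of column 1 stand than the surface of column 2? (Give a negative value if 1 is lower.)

For any compensation level in the mantle, the mantle terms cancel and isostasy reduces to e = (Σt_1 − Σt_2) − (Σ(ρt)_1 − Σ(ρt)_2) / ρ_m.
Σt_1 = 18.42 km; Σt_2 = 26.08 km; Σ(ρt)_1 = 53633.8; Σ(ρt)_2 = 75920.4 (in km·kg/m³).
e = (18.42 − 26.08) − (53633.8 − 75920.4) / 3390 = −1.09 km.

−1.09 km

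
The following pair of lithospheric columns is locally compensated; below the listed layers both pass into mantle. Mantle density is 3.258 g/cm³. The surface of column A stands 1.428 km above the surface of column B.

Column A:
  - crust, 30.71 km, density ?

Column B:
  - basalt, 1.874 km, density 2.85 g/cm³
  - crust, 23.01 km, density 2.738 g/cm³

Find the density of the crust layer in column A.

Take the compensation level at the base of the deeper column (depth z_c below the surface of column A) and equate Σ ρ_i t_i down to z_c; mantle fills any gap and the z_c terms cancel.
Column A: 30.71×ρ + (z_c − 30.71)×3.258
Column B: 1.428×0 + 1.874×2.85 + 23.01×2.738 + (z_c − 1.428 − 24.884)×3.258
The z_c×3.258 term appears on both sides and cancels. Collect the known terms of each column as K = Σ(ρt)_known − 3.258 × (depth of known layers): K_A = 0 − 3.258×30.71 = −100.05318; K_B = 68.34228 − 3.258×(1.428 + 24.884) = −17.382216.
Balance: K_A + 30.71×ρ = K_B, so ρ = (K_B − K_A)/30.71 = 82.671/30.71 = 2.69 g/cm³.

2.69 g/cm³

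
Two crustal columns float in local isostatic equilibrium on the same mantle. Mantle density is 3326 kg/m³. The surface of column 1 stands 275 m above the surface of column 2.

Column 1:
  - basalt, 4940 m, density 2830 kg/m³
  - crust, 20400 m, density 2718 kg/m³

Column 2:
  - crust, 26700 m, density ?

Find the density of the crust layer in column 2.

Take the compensation level at the base of the deeper column (depth z_c below the surface of column 1) and equate Σ ρ_i t_i down to z_c; mantle fills any gap and the z_c terms cancel.
Column 1: 4940×2830 + 20400×2718 + (z_c − 25340)×3326
Column 2: 275×0 + 26700×ρ + (z_c − 275 − 26700)×3326
The z_c×3326 term appears on both sides and cancels. Collect the known terms of each column as K = Σ(ρt)_known − 3326 × (depth of known layers): K_1 = 69427400 − 3326×25340 = −14853440; K_2 = 0 − 3326×(275 + 26700) = −89718850.
Balance: K_1 = K_2 + 26700×ρ, so ρ = (K_1 − K_2)/26700 = 74865400/26700 = 2800 kg/m³.

2800 kg/m³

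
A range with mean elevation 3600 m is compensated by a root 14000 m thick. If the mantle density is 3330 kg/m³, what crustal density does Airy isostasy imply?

ρ_c h = (ρ_m − ρ_c) r → ρ_c (h + r) = ρ_m r → ρ_c = ρ_m r / (h + r).
ρ_c = 3330 × 14000 m / (3600 m + 14000 m) = 2650 kg/m³.

2650 kg/m³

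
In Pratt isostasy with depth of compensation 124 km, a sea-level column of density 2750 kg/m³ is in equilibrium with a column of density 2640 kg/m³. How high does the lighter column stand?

5.17 km

ρ_ref D = ρ (D + h) → h = D (ρ_ref − ρ)/ρ.
h = 124 km × (2750 − 2640)/2640 = 5.17 km.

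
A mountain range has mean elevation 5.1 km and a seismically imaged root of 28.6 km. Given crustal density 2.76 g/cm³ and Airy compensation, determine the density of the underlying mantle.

Airy balance: ρ_c h = (ρ_m − ρ_c) r → ρ_m = ρ_c (1 + h/r).
ρ_m = 2.76 × (1 + 5.1 km/28.6 km) = 3.25 g/cm³.

3.25 g/cm³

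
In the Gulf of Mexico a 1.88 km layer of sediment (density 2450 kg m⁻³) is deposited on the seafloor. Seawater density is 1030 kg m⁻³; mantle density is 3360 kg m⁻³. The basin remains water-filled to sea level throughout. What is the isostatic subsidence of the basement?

1.15 km

Submarine loading: the sediment displaces seawater, and the subsidence is in turn flooded, so s (ρ_m − ρ_w) = t (ρ_sed − ρ_w).
s = 1.88 km × (2450 − 1030) / (3360 − 1030) = 1.15 km.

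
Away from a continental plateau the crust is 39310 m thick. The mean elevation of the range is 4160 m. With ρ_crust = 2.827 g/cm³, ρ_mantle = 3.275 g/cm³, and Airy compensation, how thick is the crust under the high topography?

69700 m

Root depth r = h ρ_c / (ρ_m − ρ_c) = 4160 m × 2.827 / 0.448 = 26250 m.
Total thickness = T + h + r = 39310 m + 4160 m + 26250 m = 69700 m.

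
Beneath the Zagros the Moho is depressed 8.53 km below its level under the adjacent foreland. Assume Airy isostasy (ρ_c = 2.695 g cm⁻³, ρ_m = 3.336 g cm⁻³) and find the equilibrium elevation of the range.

2.03 km

By Archimedes' principle applied to the lithosphere: ρ_c h = (ρ_m − ρ_c) r.
h = r (ρ_m − ρ_c) / ρ_c = 8.53 km × (3.336 − 2.695) / 2.695 = 2.03 km.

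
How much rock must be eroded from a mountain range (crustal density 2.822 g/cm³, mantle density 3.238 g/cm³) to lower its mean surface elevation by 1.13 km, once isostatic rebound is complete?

Net drop Δ = e − u = e − e ρ_c/ρ_m = e (ρ_m − ρ_c)/ρ_m.
e = Δ ρ_m/(ρ_m − ρ_c) = 1.13 km × 3.238/0.416 = 8.8 km.

8.8 km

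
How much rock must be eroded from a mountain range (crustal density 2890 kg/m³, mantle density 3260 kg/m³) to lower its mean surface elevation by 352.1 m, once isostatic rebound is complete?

3100 m

Net drop Δ = e − u = e − e ρ_c/ρ_m = e (ρ_m − ρ_c)/ρ_m.
e = Δ ρ_m/(ρ_m − ρ_c) = 352.1 m × 3260/370 = 3100 m.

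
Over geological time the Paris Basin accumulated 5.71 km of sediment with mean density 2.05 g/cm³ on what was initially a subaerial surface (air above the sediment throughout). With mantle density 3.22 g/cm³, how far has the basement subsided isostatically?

3.64 km

Subaerial load: s = t ρ_sed / ρ_m = 5.71 km × 2.05/3.22 = 3.64 km.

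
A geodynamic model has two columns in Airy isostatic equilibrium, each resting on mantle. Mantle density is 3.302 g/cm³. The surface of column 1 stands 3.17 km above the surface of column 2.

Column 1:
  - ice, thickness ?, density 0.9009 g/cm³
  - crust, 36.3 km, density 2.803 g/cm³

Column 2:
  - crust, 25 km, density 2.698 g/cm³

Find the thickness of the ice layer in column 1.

3.1 km

Take the compensation level at the base of the deeper column (depth z_c below the surface of column 1) and equate Σ ρ_i t_i down to z_c; mantle fills any gap and the z_c terms cancel.
Column 1: x×0.9009 + 36.3×2.803 + (z_c − 36.3 − x)×3.302
Column 2: 3.17×0 + 25×2.698 + (z_c − 3.17 − 25)×3.302
The z_c×3.302 term appears on both sides and cancels. Collect the known terms of each column as K = Σ(ρt)_known − 3.302 × (depth of known layers): K_1 = 101.7489 − 3.302×36.3 = −18.1137; K_2 = 67.45 − 3.302×(3.17 + 25) = −25.56734.
Balance: K_1 − x×(3.302 − 0.9009) = K_2, so x = (K_1 − K_2)/(3.302 − 0.9009) = 7.45364/2.4011 = 3.1 km.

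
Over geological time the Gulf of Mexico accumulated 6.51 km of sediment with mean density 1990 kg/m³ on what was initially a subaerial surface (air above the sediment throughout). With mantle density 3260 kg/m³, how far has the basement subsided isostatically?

3.97 km

Subaerial load: s = t ρ_sed / ρ_m = 6.51 km × 1990/3260 = 3.97 km.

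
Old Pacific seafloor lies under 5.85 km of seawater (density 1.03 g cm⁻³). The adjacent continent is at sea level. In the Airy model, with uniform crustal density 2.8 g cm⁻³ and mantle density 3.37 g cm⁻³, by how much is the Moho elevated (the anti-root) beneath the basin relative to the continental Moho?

18.2 km

In Airy isostatic equilibrium: replacing crust with seawater at the top is compensated by replacing crust with mantle at the base: d (ρ_c − ρ_w) = a (ρ_m − ρ_c).
a = d (ρ_c − ρ_w)/(ρ_m − ρ_c) = 5.85 km × 1.77/0.57 = 18.2 km.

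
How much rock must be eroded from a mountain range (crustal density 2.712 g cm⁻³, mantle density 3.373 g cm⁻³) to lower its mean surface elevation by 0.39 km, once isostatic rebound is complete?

Net drop Δ = e − u = e − e ρ_c/ρ_m = e (ρ_m − ρ_c)/ρ_m.
e = Δ ρ_m/(ρ_m − ρ_c) = 0.39 km × 3.373/0.661 = 1.99 km.

1.99 km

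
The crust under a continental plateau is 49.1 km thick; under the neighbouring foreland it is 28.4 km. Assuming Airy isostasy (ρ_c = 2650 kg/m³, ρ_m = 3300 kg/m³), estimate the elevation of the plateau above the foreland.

Excess crust Δ = 49.1 km − 28.4 km = 20.7 km, split between elevation h and root r with h + r = Δ.
Airy balance ρ_c h = (ρ_m − ρ_c) r gives r = h ρ_c/(ρ_m − ρ_c), so h (1 + ρ_c/(ρ_m − ρ_c)) = Δ, i.e. h = Δ (ρ_m − ρ_c)/ρ_m.
h = 20.7 km × 650/3300 = 4.08 km.

4.08 km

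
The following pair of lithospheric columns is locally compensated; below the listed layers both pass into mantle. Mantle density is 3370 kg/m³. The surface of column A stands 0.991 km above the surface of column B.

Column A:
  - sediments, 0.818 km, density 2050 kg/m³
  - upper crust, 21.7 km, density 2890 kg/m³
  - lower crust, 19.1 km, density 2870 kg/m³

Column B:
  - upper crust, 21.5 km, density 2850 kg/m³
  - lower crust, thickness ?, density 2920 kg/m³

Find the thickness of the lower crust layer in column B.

Take the compensation level at the base of the deeper column (depth z_c below the surface of column A) and equate Σ ρ_i t_i down to z_c; mantle fills any gap and the z_c terms cancel.
Column A: 0.818×2050 + 21.7×2890 + 19.1×2870 + (z_c − 41.618)×3370
Column B: 0.991×0 + 21.5×2850 + x×2920 + (z_c − 0.991 − 21.5 − x)×3370
The z_c×3370 term appears on both sides and cancels. Collect the known terms of each column as K = Σ(ρt)_known − 3370 × (depth of known layers): K_A = 119206.9 − 3370×41.618 = −21045.76; K_B = 61275 − 3370×(0.991 + 21.5) = −14519.67.
Balance: K_A = K_B − x×(3370 − 2920), so x = (K_B − K_A)/(3370 − 2920) = 6526.09/450 = 14.5 km.

14.5 km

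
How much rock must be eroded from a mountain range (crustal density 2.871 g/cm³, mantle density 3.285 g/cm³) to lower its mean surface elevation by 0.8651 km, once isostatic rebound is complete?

6.86 km

Net drop Δ = e − u = e − e ρ_c/ρ_m = e (ρ_m − ρ_c)/ρ_m.
e = Δ ρ_m/(ρ_m − ρ_c) = 0.8651 km × 3.285/0.414 = 6.86 km.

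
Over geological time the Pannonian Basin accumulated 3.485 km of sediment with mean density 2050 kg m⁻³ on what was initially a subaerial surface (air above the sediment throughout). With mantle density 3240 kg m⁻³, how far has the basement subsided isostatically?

2.21 km

Subaerial load: s = t ρ_sed / ρ_m = 3.485 km × 2050/3240 = 2.21 km.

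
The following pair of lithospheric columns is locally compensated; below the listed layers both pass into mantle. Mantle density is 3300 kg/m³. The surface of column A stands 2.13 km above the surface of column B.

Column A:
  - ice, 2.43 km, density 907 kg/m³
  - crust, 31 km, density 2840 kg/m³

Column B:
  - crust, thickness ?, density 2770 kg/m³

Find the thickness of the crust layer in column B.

Take the compensation level at the base of the deeper column (depth z_c below the surface of column A) and equate Σ ρ_i t_i down to z_c; mantle fills any gap and the z_c terms cancel.
Column A: 2.43×907 + 31×2840 + (z_c − 33.43)×3300
Column B: 2.13×0 + x×2770 + (z_c − 2.13 − 0 − x)×3300
The z_c×3300 term appears on both sides and cancels. Collect the known terms of each column as K = Σ(ρt)_known − 3300 × (depth of known layers): K_A = 90244.01 − 3300×33.43 = −20074.99; K_B = 0 − 3300×(2.13 + 0) = −7029.
Balance: K_A = K_B − x×(3300 − 2770), so x = (K_B − K_A)/(3300 − 2770) = 13046/530 = 24.6 km.

24.6 km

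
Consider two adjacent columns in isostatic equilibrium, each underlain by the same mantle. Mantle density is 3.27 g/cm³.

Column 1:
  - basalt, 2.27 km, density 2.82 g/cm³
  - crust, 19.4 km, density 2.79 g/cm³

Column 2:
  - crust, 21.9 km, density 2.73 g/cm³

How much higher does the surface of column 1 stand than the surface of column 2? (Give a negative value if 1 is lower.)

−0.456 km

For any compensation level in the mantle, the mantle terms cancel and isostasy reduces to e = (Σt_1 − Σt_2) − (Σ(ρt)_1 − Σ(ρt)_2) / ρ_m.
Σt_1 = 21.67 km; Σt_2 = 21.9 km; Σ(ρt)_1 = 60.5274; Σ(ρt)_2 = 59.787 (in km·g/cm³).
e = (21.67 − 21.9) − (60.5274 − 59.787) / 3.27 = −0.456 km.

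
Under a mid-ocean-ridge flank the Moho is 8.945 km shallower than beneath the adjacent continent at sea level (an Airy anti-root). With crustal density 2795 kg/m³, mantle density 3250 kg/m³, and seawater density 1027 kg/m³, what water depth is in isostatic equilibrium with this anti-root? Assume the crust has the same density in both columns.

Replacing a thickness d of crust by seawater at the top must be balanced by replacing crust with mantle at the base: d (ρ_c − ρ_w) = a (ρ_m − ρ_c).
d = a (ρ_m − ρ_c)/(ρ_c − ρ_w) = 8.945 km × 455/1768 = 2.3 km.

2.3 km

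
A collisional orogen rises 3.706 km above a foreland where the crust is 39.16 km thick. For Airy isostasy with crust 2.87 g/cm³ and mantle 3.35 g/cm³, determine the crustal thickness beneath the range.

65 km

Root depth r = h ρ_c / (ρ_m − ρ_c) = 3.706 km × 2.87 / 0.48 = 22.16 km.
Total thickness = T + h + r = 39.16 km + 3.706 km + 22.16 km = 65 km.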